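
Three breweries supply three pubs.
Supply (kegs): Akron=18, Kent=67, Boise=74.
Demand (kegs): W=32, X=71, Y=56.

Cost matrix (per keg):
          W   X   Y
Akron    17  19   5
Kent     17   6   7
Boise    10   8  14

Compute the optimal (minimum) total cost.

1186

An optimal shipping plan:
  Akron→Y: 18 kegs
  Kent→X: 29 kegs
  Kent→Y: 38 kegs
  Boise→W: 32 kegs
  Boise→X: 42 kegs
Total cost = 1186.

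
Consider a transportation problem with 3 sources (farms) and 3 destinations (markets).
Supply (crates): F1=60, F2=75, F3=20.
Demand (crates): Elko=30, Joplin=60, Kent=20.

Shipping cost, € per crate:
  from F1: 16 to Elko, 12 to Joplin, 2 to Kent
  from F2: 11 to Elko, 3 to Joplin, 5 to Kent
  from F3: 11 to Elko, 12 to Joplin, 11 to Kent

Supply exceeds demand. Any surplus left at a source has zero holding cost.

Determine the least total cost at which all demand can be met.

550

Optimal allocation:
  F1–Kent: 20 × €2 = €40
  F2–Elko: 15 × €11 = €165
  F2–Joplin: 60 × €3 = €180
  F3–Elko: 15 × €11 = €165
Total = 40 + 165 + 180 + 165 = €550.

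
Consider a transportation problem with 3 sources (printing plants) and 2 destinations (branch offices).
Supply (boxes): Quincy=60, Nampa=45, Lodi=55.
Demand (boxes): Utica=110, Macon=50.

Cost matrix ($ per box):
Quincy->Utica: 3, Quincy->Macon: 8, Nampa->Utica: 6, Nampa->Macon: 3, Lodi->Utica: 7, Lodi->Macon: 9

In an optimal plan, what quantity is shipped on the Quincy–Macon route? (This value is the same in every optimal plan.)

The minimum-cost plan:
  Quincy–Utica: 60 boxes
  Nampa–Macon: 45 boxes
  Lodi–Utica: 50 boxes
  Lodi–Macon: 5 boxes
Total cost = $710.
The route Quincy→Macon is not used.

0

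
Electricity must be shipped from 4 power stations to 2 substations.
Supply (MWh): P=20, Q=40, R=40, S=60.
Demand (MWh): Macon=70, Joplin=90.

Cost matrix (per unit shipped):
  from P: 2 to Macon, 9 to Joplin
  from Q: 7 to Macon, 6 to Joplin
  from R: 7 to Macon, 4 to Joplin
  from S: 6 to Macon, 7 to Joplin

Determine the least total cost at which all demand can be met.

810

Optimal allocation:
  P to Macon: 20 × 2 = 40
  Q to Joplin: 40 × 6 = 240
  R to Joplin: 40 × 4 = 160
  S to Macon: 50 × 6 = 300
  S to Joplin: 10 × 7 = 70
Total = 40 + 240 + 160 + 300 + 70 = 810.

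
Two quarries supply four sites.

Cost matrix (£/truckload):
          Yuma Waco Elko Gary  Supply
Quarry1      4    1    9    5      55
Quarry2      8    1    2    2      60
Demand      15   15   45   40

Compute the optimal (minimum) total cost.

320

An optimal shipping plan:
  Quarry1->Yuma: 15 × £4 = £60
  Quarry1->Waco: 15 × £1 = £15
  Quarry1->Gary: 25 × £5 = £125
  Quarry2->Elko: 45 × £2 = £90
  Quarry2->Gary: 15 × £2 = £30
Total = 60 + 15 + 125 + 90 + 30 = £320.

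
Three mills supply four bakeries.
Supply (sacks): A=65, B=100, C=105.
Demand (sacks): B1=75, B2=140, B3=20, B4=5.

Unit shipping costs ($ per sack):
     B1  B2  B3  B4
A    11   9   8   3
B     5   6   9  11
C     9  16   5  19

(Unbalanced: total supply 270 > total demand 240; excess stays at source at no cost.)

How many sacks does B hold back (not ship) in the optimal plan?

0

Minimum-cost shipments:
  A->B2: 60 × $9 = $540
  A->B4: 5 × $3 = $15
  B->B1: 20 × $5 = $100
  B->B2: 80 × $6 = $480
  C->B1: 55 × $9 = $495
  C->B3: 20 × $5 = $100
Total cost = $1730.
B ships 100 of its 100, leaving 0.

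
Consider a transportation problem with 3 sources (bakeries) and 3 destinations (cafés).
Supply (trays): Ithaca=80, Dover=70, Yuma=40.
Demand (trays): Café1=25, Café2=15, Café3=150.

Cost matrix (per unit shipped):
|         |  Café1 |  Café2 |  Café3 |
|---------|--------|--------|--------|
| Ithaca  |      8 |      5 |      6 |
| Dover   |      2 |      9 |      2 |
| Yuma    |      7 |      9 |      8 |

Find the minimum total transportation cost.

One minimum-cost allocation:
  Ithaca->Café2: 15 × 5 = 75
  Ithaca->Café3: 65 × 6 = 390
  Dover->Café3: 70 × 2 = 140
  Yuma->Café1: 25 × 7 = 175
  Yuma->Café3: 15 × 8 = 120
Total = 75 + 390 + 140 + 175 + 120 = 900.

900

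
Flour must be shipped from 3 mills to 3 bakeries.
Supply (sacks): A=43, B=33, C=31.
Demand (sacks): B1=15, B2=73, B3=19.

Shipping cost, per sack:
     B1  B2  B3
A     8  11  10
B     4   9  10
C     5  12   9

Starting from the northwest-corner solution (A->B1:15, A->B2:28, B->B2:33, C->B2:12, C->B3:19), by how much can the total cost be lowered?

54

Current plan cost = 15·8 + 28·11 + 33·9 + 12·12 + 19·9 = 1040.
Optimal plan:
  A->B2: 40 sacks
  A->B3: 3 sacks
  B->B2: 33 sacks
  C->B1: 15 sacks
  C->B3: 16 sacks
Optimal cost = 986.
Saving = 1040 − 986 = 54.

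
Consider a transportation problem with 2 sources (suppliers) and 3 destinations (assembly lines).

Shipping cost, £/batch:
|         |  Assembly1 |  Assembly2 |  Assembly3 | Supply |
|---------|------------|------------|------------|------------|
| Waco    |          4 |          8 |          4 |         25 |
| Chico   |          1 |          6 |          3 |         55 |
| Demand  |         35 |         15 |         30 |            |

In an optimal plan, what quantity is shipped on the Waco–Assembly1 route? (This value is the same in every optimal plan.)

0

Optimal shipments:
  Waco→Assembly3: 25 × £4 = £100
  Chico→Assembly1: 35 × £1 = £35
  Chico→Assembly2: 15 × £6 = £90
  Chico→Assembly3: 5 × £3 = £15
Total cost = £240.
The route Waco→Assembly1 is not used.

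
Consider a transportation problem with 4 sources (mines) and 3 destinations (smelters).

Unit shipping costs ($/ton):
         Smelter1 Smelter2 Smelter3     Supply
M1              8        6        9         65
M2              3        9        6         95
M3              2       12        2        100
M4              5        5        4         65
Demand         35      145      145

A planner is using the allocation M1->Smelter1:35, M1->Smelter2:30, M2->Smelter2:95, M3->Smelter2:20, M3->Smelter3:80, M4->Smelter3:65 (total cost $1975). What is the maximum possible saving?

550

Current plan cost = 35·8 + 30·6 + 95·9 + 20·12 + 80·2 + 65·4 = $1975.
Optimal plan:
  M1 to Smelter2: 65 × $6 = $390
  M2 to Smelter1: 35 × $3 = $105
  M2 to Smelter2: 15 × $9 = $135
  M2 to Smelter3: 45 × $6 = $270
  M3 to Smelter3: 100 × $2 = $200
  M4 to Smelter2: 65 × $5 = $325
Optimal cost = $1425.
Saving = 1975 − 1425 = $550.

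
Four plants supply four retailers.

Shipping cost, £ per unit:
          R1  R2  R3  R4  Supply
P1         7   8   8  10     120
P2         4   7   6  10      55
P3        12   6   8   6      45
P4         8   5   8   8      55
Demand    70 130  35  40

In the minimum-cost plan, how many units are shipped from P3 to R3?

0

Optimal shipments:
  P1->R1: 15 units
  P1->R2: 70 units
  P1->R3: 35 units
  P2->R1: 55 units
  P3->R2: 5 units
  P3->R4: 40 units
  P4->R2: 55 units
Total cost = £1710.
The route P3→R3 is not used.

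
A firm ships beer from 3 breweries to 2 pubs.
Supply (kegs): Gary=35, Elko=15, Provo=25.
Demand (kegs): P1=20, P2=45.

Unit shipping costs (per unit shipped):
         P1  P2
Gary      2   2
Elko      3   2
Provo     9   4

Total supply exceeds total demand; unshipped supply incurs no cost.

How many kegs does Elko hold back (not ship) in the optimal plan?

0

An optimal plan:
  Gary->P1: 20 × 2 = 40
  Gary->P2: 15 × 2 = 30
  Elko->P2: 15 × 2 = 30
  Provo->P2: 15 × 4 = 60
Total cost = 160.
Elko ships 15 of its 15, leaving 0.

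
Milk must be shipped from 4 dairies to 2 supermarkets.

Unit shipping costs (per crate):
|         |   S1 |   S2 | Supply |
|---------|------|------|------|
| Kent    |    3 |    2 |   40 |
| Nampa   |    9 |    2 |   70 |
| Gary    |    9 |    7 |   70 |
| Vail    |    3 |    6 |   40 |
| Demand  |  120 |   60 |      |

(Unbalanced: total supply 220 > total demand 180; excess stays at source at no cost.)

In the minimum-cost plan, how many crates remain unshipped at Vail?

0

Minimum-cost shipments:
  Kent to S1: 40 × 3 = 120
  Nampa to S2: 60 × 2 = 120
  Gary to S1: 40 × 9 = 360
  Vail to S1: 40 × 3 = 120
Total cost = 720.
Vail ships 40 of its 40, leaving 0.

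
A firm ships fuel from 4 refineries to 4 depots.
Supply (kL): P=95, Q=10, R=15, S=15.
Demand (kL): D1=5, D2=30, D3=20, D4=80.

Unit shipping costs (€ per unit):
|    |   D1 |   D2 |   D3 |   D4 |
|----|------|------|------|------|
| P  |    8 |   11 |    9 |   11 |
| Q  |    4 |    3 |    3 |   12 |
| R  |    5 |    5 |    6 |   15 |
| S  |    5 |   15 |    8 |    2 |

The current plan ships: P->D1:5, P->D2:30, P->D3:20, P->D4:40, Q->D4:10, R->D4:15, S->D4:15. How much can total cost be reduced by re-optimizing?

240

Current plan cost = 5·8 + 30·11 + 20·9 + 40·11 + 10·12 + 15·15 + 15·2 = €1365.
Optimal plan:
  P–D1: 5 kL
  P–D2: 5 kL
  P–D3: 20 kL
  P–D4: 65 kL
  Q–D2: 10 kL
  R–D2: 15 kL
  S–D4: 15 kL
Optimal cost = €1125.
Saving = 1365 − 1125 = €240.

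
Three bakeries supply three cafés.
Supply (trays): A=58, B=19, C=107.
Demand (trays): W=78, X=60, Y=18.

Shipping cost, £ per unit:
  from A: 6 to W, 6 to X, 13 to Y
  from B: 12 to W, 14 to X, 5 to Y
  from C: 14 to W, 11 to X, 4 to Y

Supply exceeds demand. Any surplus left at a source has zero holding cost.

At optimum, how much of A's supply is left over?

0

An optimal plan:
  A→W: 58 trays
  B→W: 19 trays
  C→W: 1 trays
  C→X: 60 trays
  C→Y: 18 trays
Total cost = £1322.
A ships 58 of its 58, leaving 0.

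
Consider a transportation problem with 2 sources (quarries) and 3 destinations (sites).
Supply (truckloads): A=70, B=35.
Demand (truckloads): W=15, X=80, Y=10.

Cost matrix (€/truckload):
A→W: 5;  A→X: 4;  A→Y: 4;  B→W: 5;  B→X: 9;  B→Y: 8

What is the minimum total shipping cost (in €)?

An optimal shipping plan:
  A to X: 70 × €4 = €280
  B to W: 15 × €5 = €75
  B to X: 10 × €9 = €90
  B to Y: 10 × €8 = €80
Total = 280 + 75 + 90 + 80 = €525.

525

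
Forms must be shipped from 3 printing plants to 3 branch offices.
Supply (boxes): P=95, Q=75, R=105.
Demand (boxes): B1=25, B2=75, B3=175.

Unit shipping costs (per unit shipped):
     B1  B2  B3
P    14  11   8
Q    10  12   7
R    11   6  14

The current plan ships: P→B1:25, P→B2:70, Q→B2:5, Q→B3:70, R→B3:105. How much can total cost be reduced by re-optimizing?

1060

Current plan cost = 25·14 + 70·11 + 5·12 + 70·7 + 105·14 = 3140.
Optimal plan:
  P–B3: 95 × 8 = 760
  Q–B3: 75 × 7 = 525
  R–B1: 25 × 11 = 275
  R–B2: 75 × 6 = 450
  R–B3: 5 × 14 = 70
Optimal cost = 2080.
Saving = 3140 − 2080 = 1060.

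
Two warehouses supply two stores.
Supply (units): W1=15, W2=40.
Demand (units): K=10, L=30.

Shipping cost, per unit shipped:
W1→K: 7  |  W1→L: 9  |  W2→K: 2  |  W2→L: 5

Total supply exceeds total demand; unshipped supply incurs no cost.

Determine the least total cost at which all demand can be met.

One minimum-cost allocation:
  W2→K: 10 × 2 = 20
  W2→L: 30 × 5 = 150
Total = 20 + 150 = 170.

170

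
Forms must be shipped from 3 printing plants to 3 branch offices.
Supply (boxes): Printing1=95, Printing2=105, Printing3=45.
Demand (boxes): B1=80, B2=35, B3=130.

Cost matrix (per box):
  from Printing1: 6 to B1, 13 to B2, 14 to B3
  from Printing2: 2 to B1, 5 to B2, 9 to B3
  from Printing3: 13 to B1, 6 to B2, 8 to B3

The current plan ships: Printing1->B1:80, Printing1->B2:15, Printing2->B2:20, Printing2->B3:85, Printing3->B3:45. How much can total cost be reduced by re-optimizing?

45

Current plan cost = 80·6 + 15·13 + 20·5 + 85·9 + 45·8 = 1900.
Optimal plan:
  Printing1→B1: 80 boxes
  Printing1→B3: 15 boxes
  Printing2→B2: 35 boxes
  Printing2→B3: 70 boxes
  Printing3→B3: 45 boxes
Optimal cost = 1855.
Saving = 1900 − 1855 = 45.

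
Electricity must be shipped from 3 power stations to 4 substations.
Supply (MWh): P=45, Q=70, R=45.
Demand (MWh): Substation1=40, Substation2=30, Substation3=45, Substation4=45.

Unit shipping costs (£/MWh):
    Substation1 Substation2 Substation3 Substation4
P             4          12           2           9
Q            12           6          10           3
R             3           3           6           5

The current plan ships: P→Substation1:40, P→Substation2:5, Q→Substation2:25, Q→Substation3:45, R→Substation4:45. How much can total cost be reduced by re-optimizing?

535

Current plan cost = 40·4 + 5·12 + 25·6 + 45·10 + 45·5 = £1045.
Optimal plan:
  P→Substation3: 45 × £2 = £90
  Q→Substation2: 25 × £6 = £150
  Q→Substation4: 45 × £3 = £135
  R→Substation1: 40 × £3 = £120
  R→Substation2: 5 × £3 = £15
Optimal cost = £510.
Saving = 1045 − 510 = £535.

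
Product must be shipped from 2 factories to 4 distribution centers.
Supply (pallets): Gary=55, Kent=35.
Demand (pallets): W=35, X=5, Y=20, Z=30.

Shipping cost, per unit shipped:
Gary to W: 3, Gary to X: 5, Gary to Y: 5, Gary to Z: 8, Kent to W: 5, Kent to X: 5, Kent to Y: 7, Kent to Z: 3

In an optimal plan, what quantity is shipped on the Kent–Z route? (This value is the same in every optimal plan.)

30

The minimum-cost plan:
  Gary to W: 35 pallets
  Gary to Y: 20 pallets
  Kent to X: 5 pallets
  Kent to Z: 30 pallets
Total cost = 320.
So Kent→Z carries 30 pallets.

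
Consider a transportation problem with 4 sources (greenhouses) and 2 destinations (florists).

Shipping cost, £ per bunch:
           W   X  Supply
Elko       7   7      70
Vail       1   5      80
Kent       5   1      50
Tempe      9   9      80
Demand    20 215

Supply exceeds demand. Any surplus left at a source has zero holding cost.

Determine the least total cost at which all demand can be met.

1175

An optimal shipping plan:
  Elko to X: 70 × £7 = £490
  Vail to W: 20 × £1 = £20
  Vail to X: 60 × £5 = £300
  Kent to X: 50 × £1 = £50
  Tempe to X: 35 × £9 = £315
Total = 490 + 20 + 300 + 50 + 315 = £1175.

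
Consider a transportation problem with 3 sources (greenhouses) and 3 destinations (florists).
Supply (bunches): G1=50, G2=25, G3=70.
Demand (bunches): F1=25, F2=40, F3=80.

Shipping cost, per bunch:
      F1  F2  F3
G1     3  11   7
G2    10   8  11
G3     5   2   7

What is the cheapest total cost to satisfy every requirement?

815

A cheapest plan:
  G1 to F1: 25 × 3 = 75
  G1 to F3: 25 × 7 = 175
  G2 to F3: 25 × 11 = 275
  G3 to F2: 40 × 2 = 80
  G3 to F3: 30 × 7 = 210
Total = 75 + 175 + 275 + 80 + 210 = 815.
(Supply check: G1 ships 50; G2 ships 25; G3 ships 70.)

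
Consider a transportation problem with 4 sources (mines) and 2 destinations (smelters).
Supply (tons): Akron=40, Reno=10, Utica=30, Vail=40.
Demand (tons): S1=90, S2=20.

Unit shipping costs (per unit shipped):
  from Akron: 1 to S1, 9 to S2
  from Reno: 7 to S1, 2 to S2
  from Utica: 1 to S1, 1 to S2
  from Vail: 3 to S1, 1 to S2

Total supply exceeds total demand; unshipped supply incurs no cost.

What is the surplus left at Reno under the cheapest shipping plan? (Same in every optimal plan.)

10

Minimum-cost shipments:
  Akron->S1: 40 × 1 = 40
  Utica->S1: 30 × 1 = 30
  Vail->S1: 20 × 3 = 60
  Vail->S2: 20 × 1 = 20
Total cost = 150.
Reno ships 0 of its 10, leaving 10.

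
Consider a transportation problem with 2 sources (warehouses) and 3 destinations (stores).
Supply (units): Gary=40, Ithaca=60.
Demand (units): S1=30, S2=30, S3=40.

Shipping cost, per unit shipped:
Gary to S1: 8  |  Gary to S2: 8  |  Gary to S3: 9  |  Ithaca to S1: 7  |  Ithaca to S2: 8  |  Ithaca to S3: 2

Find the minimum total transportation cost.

Optimal allocation:
  Gary to S1: 10 × 8 = 80
  Gary to S2: 30 × 8 = 240
  Ithaca to S1: 20 × 7 = 140
  Ithaca to S3: 40 × 2 = 80
Total = 80 + 240 + 140 + 80 = 540.

540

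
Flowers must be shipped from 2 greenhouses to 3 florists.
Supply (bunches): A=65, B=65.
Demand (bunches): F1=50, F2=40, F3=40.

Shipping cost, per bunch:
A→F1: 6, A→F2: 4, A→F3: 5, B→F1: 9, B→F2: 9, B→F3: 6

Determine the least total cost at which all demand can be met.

Optimal allocation:
  A->F1: 25 × 6 = 150
  A->F2: 40 × 4 = 160
  B->F1: 25 × 9 = 225
  B->F3: 40 × 6 = 240
Total = 150 + 160 + 225 + 240 = 775.
(Supply check: A ships 65; B ships 65.)

775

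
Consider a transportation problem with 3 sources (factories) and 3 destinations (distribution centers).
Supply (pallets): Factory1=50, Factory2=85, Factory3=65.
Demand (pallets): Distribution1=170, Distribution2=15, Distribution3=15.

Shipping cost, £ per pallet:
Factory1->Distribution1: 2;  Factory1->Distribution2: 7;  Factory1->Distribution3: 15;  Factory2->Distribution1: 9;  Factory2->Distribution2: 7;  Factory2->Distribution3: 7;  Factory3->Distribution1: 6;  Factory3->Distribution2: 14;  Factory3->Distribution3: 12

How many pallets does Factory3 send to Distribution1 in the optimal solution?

Solving gives:
  Factory1–Distribution1: 50 × £2 = £100
  Factory2–Distribution1: 55 × £9 = £495
  Factory2–Distribution2: 15 × £7 = £105
  Factory2–Distribution3: 15 × £7 = £105
  Factory3–Distribution1: 65 × £6 = £390
Total cost = £1195.
So Factory3→Distribution1 carries 65 pallets.

65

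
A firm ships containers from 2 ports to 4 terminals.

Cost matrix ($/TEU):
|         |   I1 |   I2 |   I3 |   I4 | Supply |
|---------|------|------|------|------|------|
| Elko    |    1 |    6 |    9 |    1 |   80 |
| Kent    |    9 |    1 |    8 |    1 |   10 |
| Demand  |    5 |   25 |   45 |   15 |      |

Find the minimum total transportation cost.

525

An optimal shipping plan:
  Elko–I1: 5 TEU
  Elko–I2: 15 TEU
  Elko–I3: 45 TEU
  Elko–I4: 15 TEU
  Kent–I2: 10 TEU
Total cost = $525.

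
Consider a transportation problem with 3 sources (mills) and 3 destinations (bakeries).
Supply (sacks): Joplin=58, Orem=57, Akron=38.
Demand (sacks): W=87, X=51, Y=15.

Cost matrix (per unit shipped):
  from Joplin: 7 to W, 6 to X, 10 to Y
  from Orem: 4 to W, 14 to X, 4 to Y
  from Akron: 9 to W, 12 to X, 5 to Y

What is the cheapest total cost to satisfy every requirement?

Optimal allocation:
  Joplin->W: 7 × 7 = 49
  Joplin->X: 51 × 6 = 306
  Orem->W: 57 × 4 = 228
  Akron->W: 23 × 9 = 207
  Akron->Y: 15 × 5 = 75
Total = 49 + 306 + 228 + 207 + 75 = 865.

865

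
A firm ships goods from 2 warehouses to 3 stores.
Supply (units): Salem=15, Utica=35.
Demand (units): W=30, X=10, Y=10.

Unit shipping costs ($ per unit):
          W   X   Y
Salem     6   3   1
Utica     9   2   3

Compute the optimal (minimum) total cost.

275

An optimal shipping plan:
  Salem to W: 15 × $6 = $90
  Utica to W: 15 × $9 = $135
  Utica to X: 10 × $2 = $20
  Utica to Y: 10 × $3 = $30
Total = 90 + 135 + 20 + 30 = $275.
(Supply check: Salem ships 15; Utica ships 35.)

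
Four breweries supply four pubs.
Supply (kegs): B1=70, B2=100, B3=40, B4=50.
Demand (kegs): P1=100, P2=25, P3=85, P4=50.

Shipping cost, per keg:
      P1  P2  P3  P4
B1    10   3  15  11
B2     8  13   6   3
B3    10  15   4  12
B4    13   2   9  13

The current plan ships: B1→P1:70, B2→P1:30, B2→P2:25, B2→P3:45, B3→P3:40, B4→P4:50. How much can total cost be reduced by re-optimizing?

700

Current plan cost = 70·10 + 30·8 + 25·13 + 45·6 + 40·4 + 50·13 = 2345.
Optimal plan:
  B1→P1: 70 × 10 = 700
  B2→P1: 30 × 8 = 240
  B2→P3: 20 × 6 = 120
  B2→P4: 50 × 3 = 150
  B3→P3: 40 × 4 = 160
  B4→P2: 25 × 2 = 50
  B4→P3: 25 × 9 = 225
Optimal cost = 1645.
Saving = 2345 − 1645 = 700.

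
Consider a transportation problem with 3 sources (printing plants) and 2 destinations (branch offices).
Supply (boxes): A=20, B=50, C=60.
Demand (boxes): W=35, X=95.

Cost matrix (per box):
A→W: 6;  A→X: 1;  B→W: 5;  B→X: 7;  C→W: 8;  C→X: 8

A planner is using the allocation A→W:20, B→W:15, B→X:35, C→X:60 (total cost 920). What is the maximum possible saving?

Current plan cost = 20·6 + 15·5 + 35·7 + 60·8 = 920.
Optimal plan:
  A to X: 20 × 1 = 20
  B to W: 35 × 5 = 175
  B to X: 15 × 7 = 105
  C to X: 60 × 8 = 480
Optimal cost = 780.
Saving = 920 − 780 = 140.

140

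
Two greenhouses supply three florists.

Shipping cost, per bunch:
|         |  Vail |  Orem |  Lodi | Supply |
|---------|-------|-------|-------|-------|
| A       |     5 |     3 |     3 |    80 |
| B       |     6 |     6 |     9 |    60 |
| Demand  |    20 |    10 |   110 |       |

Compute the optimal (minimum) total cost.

A cheapest plan:
  A to Lodi: 80 × 3 = 240
  B to Vail: 20 × 6 = 120
  B to Orem: 10 × 6 = 60
  B to Lodi: 30 × 9 = 270
Total = 240 + 120 + 60 + 270 = 690.

690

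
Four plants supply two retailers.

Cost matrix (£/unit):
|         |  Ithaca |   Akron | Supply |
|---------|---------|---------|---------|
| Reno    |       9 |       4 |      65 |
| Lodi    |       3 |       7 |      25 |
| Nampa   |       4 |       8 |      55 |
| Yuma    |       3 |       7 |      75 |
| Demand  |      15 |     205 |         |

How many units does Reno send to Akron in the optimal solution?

65

Optimal shipments:
  Reno->Akron: 65 × £4 = £260
  Lodi->Akron: 25 × £7 = £175
  Nampa->Ithaca: 15 × £4 = £60
  Nampa->Akron: 40 × £8 = £320
  Yuma->Akron: 75 × £7 = £525
Total cost = £1340.
So Reno→Akron carries 65 units.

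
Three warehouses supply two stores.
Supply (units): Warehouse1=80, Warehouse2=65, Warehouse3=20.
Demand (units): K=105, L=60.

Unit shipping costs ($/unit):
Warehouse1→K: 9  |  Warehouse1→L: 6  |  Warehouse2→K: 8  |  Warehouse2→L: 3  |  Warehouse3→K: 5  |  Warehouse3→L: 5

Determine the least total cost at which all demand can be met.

An optimal shipping plan:
  Warehouse1->K: 80 × $9 = $720
  Warehouse2->K: 5 × $8 = $40
  Warehouse2->L: 60 × $3 = $180
  Warehouse3->K: 20 × $5 = $100
Total = 720 + 40 + 180 + 100 = $1040.

1040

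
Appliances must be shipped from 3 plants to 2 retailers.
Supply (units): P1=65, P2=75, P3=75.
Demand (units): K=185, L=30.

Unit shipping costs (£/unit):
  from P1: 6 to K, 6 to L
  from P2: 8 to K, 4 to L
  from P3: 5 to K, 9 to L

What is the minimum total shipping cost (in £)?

Optimal allocation:
  P1→K: 65 × £6 = £390
  P2→K: 45 × £8 = £360
  P2→L: 30 × £4 = £120
  P3→K: 75 × £5 = £375
Total = 390 + 360 + 120 + 375 = £1245.

1245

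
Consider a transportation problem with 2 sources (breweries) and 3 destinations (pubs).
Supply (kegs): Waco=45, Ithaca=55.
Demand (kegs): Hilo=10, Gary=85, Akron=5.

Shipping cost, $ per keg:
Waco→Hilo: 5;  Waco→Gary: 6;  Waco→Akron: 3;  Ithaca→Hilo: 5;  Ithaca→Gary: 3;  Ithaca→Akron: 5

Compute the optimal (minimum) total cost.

An optimal shipping plan:
  Waco->Hilo: 10 kegs
  Waco->Gary: 30 kegs
  Waco->Akron: 5 kegs
  Ithaca->Gary: 55 kegs
Total cost = $410.

410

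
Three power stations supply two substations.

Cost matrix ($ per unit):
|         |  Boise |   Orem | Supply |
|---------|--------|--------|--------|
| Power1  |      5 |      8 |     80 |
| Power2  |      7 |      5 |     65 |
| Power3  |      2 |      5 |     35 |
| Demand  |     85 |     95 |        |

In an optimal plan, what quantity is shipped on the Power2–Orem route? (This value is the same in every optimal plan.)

65

The minimum-cost plan:
  Power1–Boise: 80 MWh
  Power2–Orem: 65 MWh
  Power3–Boise: 5 MWh
  Power3–Orem: 30 MWh
Total cost = $885.
So Power2→Orem carries 65 MWh.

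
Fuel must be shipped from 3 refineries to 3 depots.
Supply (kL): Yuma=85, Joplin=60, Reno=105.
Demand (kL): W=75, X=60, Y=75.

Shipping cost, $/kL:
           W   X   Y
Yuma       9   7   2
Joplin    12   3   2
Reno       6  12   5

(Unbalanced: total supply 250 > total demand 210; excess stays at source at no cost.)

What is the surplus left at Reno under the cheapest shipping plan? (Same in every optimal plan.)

An optimal plan:
  Yuma->Y: 75 × $2 = $150
  Joplin->X: 60 × $3 = $180
  Reno->W: 75 × $6 = $450
Total cost = $780.
Reno ships 75 of its 105, leaving 30.

30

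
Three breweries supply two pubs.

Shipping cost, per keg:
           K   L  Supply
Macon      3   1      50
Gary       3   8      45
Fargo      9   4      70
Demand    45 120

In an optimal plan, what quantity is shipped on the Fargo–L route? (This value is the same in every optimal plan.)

70

The minimum-cost plan:
  Macon–L: 50 × 1 = 50
  Gary–K: 45 × 3 = 135
  Fargo–L: 70 × 4 = 280
Total cost = 465.
So Fargo→L carries 70 kegs.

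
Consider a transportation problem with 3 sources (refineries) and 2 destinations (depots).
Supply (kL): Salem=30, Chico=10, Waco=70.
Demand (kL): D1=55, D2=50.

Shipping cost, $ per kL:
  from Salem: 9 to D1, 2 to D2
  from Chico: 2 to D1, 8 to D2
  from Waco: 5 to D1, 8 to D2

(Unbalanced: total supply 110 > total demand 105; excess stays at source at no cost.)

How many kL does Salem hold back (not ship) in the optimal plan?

0

Minimum-cost shipments:
  Salem→D2: 30 × $2 = $60
  Chico→D1: 10 × $2 = $20
  Waco→D1: 45 × $5 = $225
  Waco→D2: 20 × $8 = $160
Total cost = $465.
Salem ships 30 of its 30, leaving 0.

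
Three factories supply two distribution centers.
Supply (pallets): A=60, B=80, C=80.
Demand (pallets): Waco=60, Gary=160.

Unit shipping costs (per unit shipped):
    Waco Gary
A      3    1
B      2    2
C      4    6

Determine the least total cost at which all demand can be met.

580

An optimal shipping plan:
  A–Gary: 60 × 1 = 60
  B–Gary: 80 × 2 = 160
  C–Waco: 60 × 4 = 240
  C–Gary: 20 × 6 = 120
Total = 60 + 160 + 240 + 120 = 580.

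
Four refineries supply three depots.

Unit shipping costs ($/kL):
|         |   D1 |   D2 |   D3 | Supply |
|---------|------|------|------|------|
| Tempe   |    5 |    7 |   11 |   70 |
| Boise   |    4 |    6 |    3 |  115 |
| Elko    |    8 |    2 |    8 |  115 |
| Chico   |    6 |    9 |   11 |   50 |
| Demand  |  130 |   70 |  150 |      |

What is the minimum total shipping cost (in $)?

Optimal allocation:
  Tempe→D1: 70 kL
  Boise→D3: 115 kL
  Elko→D1: 10 kL
  Elko→D2: 70 kL
  Elko→D3: 35 kL
  Chico→D1: 50 kL
Total cost = $1495.

1495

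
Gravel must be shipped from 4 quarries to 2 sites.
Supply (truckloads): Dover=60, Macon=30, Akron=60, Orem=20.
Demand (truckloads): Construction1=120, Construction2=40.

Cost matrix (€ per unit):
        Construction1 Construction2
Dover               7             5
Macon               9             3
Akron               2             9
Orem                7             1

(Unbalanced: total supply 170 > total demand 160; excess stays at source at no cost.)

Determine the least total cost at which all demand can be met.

620

A cheapest plan:
  Dover to Construction1: 60 × €7 = €420
  Macon to Construction2: 20 × €3 = €60
  Akron to Construction1: 60 × €2 = €120
  Orem to Construction2: 20 × €1 = €20
Total = 420 + 60 + 120 + 20 = €620.
(Supply check: Dover ships 60; Macon ships 20; Akron ships 60; Orem ships 20.)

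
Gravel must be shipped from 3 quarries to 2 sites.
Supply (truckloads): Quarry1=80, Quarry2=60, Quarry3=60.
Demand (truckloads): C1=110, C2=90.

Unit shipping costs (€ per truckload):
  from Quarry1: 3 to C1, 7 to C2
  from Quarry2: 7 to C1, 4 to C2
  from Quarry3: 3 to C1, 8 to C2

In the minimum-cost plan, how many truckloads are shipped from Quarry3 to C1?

The minimum-cost plan:
  Quarry1–C1: 50 truckloads
  Quarry1–C2: 30 truckloads
  Quarry2–C2: 60 truckloads
  Quarry3–C1: 60 truckloads
Total cost = €780.
So Quarry3→C1 carries 60 truckloads.

60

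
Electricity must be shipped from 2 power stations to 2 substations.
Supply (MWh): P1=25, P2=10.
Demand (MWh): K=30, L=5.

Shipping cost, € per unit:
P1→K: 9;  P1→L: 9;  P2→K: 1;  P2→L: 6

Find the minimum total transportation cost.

An optimal shipping plan:
  P1–K: 20 MWh
  P1–L: 5 MWh
  P2–K: 10 MWh
Total cost = €235.

235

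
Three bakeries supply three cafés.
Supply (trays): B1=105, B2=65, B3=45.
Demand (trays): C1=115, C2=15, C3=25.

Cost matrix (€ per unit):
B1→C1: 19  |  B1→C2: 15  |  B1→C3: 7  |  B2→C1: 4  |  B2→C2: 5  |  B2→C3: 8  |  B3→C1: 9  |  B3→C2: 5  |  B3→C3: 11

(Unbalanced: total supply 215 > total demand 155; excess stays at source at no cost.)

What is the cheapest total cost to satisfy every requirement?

A cheapest plan:
  B1–C1: 5 trays
  B1–C2: 15 trays
  B1–C3: 25 trays
  B2–C1: 65 trays
  B3–C1: 45 trays
Total cost = €1160.

1160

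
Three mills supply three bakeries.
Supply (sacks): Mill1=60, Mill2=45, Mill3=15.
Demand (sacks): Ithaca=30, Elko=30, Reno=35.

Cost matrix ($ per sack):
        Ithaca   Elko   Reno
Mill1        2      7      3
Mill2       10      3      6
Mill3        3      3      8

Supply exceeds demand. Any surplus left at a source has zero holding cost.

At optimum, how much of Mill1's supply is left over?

0

Minimum-cost shipments:
  Mill1–Ithaca: 25 × $2 = $50
  Mill1–Reno: 35 × $3 = $105
  Mill2–Elko: 30 × $3 = $90
  Mill3–Ithaca: 5 × $3 = $15
Total cost = $260.
Mill1 ships 60 of its 60, leaving 0.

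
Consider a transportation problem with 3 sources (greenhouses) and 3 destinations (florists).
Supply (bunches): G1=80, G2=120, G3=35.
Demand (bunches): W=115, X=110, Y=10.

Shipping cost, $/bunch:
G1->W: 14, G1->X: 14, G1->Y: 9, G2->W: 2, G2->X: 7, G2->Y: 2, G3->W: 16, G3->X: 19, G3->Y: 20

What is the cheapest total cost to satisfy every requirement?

2000

An optimal shipping plan:
  G1–X: 75 bunches
  G1–Y: 5 bunches
  G2–W: 115 bunches
  G2–Y: 5 bunches
  G3–X: 35 bunches
Total cost = $2000.
(Supply check: G1 ships 80; G2 ships 120; G3 ships 35.)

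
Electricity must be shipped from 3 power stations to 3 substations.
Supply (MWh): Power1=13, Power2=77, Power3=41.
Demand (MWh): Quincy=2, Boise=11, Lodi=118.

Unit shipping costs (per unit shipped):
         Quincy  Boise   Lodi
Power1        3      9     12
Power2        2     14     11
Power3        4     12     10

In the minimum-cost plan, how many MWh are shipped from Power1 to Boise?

11

Solving gives:
  Power1->Boise: 11 × 9 = 99
  Power1->Lodi: 2 × 12 = 24
  Power2->Quincy: 2 × 2 = 4
  Power2->Lodi: 75 × 11 = 825
  Power3->Lodi: 41 × 10 = 410
Total cost = 1362.
So Power1→Boise carries 11 MWh.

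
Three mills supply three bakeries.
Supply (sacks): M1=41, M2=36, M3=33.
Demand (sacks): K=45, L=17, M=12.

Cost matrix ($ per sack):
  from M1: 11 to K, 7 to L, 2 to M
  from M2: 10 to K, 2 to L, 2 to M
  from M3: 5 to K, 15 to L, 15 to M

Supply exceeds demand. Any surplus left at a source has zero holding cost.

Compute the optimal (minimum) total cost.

343

An optimal shipping plan:
  M1 to M: 5 × $2 = $10
  M2 to K: 12 × $10 = $120
  M2 to L: 17 × $2 = $34
  M2 to M: 7 × $2 = $14
  M3 to K: 33 × $5 = $165
Total = 10 + 120 + 34 + 14 + 165 = $343.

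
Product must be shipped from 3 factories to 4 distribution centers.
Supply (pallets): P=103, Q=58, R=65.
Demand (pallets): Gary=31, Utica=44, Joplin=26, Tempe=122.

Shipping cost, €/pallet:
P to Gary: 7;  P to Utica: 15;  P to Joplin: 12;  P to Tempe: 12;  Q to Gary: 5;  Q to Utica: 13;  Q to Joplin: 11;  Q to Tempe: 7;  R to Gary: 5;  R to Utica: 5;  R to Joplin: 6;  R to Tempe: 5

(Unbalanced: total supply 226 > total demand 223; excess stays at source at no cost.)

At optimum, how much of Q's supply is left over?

0

Minimum-cost shipments:
  P to Gary: 31 × €7 = €217
  P to Joplin: 26 × €12 = €312
  P to Tempe: 43 × €12 = €516
  Q to Tempe: 58 × €7 = €406
  R to Utica: 44 × €5 = €220
  R to Tempe: 21 × €5 = €105
Total cost = €1776.
Q ships 58 of its 58, leaving 0.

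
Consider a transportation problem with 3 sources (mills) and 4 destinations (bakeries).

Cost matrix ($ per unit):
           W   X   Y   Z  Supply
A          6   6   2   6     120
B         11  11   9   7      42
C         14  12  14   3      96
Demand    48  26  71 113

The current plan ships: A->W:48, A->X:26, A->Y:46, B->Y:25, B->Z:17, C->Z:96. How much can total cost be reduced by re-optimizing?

50

Current plan cost = 48·6 + 26·6 + 46·2 + 25·9 + 17·7 + 96·3 = $1168.
Optimal plan:
  A→W: 23 × $6 = $138
  A→X: 26 × $6 = $156
  A→Y: 71 × $2 = $142
  B→W: 25 × $11 = $275
  B→Z: 17 × $7 = $119
  C→Z: 96 × $3 = $288
Optimal cost = $1118.
Saving = 1168 − 1118 = $50.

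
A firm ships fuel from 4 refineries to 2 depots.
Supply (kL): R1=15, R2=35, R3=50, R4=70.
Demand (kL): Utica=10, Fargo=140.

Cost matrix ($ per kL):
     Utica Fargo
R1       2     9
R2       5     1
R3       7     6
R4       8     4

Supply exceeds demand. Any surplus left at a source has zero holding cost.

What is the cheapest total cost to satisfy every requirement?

545

One minimum-cost allocation:
  R1->Utica: 10 × $2 = $20
  R2->Fargo: 35 × $1 = $35
  R3->Fargo: 35 × $6 = $210
  R4->Fargo: 70 × $4 = $280
Total = 20 + 35 + 210 + 280 = $545.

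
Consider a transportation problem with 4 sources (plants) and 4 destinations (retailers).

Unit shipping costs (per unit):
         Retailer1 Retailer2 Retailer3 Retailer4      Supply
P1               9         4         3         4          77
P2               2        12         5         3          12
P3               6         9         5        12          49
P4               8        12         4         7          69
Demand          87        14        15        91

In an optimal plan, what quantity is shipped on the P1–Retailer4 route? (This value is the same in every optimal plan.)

63

The minimum-cost plan:
  P1->Retailer2: 14 × 4 = 56
  P1->Retailer4: 63 × 4 = 252
  P2->Retailer1: 12 × 2 = 24
  P3->Retailer1: 49 × 6 = 294
  P4->Retailer1: 26 × 8 = 208
  P4->Retailer3: 15 × 4 = 60
  P4->Retailer4: 28 × 7 = 196
Total cost = 1090.
So P1→Retailer4 carries 63 units.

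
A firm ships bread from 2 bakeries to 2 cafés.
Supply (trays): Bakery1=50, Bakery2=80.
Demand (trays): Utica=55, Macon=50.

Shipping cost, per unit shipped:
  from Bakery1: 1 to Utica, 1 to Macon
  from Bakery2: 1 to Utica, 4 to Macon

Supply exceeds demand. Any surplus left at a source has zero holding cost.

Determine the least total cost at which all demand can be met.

105

A cheapest plan:
  Bakery1–Macon: 50 × 1 = 50
  Bakery2–Utica: 55 × 1 = 55
Total = 50 + 55 = 105.
(Supply check: Bakery1 ships 50; Bakery2 ships 55.)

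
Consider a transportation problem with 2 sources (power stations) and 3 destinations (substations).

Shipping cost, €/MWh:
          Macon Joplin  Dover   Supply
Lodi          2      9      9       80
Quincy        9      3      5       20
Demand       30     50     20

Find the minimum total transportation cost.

A cheapest plan:
  Lodi to Macon: 30 × €2 = €60
  Lodi to Joplin: 30 × €9 = €270
  Lodi to Dover: 20 × €9 = €180
  Quincy to Joplin: 20 × €3 = €60
Total = 60 + 270 + 180 + 60 = €570.
(Supply check: Lodi ships 80; Quincy ships 20.)

570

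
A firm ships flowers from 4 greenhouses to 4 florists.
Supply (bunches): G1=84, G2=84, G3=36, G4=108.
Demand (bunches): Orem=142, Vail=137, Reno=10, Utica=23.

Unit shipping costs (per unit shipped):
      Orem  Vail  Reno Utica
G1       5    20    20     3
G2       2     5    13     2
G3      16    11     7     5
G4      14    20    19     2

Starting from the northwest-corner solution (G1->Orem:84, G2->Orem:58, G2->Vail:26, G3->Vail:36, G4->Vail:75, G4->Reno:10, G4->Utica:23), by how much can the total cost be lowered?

Current plan cost = 84·5 + 58·2 + 26·5 + 36·11 + 75·20 + 10·19 + 23·2 = 2798.
Optimal plan:
  G1->Orem: 84 bunches
  G2->Vail: 84 bunches
  G3->Vail: 26 bunches
  G3->Reno: 10 bunches
  G4->Orem: 58 bunches
  G4->Vail: 27 bunches
  G4->Utica: 23 bunches
Optimal cost = 2594.
Saving = 2798 − 2594 = 204.

204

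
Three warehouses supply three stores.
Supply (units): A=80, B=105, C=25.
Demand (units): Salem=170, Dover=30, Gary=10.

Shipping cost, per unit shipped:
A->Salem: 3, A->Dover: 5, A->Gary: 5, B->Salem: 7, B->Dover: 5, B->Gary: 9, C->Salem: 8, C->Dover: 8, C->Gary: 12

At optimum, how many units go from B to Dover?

The minimum-cost plan:
  A→Salem: 70 × 3 = 210
  A→Gary: 10 × 5 = 50
  B→Salem: 75 × 7 = 525
  B→Dover: 30 × 5 = 150
  C→Salem: 25 × 8 = 200
Total cost = 1135.
So B→Dover carries 30 units.

30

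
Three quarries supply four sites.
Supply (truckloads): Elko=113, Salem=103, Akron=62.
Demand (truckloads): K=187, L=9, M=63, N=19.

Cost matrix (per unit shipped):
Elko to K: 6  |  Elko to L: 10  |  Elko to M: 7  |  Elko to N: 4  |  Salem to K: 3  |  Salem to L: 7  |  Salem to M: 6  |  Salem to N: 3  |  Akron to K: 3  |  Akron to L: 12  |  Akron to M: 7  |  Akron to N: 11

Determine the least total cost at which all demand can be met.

1234

An optimal shipping plan:
  Elko→K: 22 × 6 = 132
  Elko→L: 9 × 10 = 90
  Elko→M: 63 × 7 = 441
  Elko→N: 19 × 4 = 76
  Salem→K: 103 × 3 = 309
  Akron→K: 62 × 3 = 186
Total = 132 + 90 + 441 + 76 + 309 + 186 = 1234.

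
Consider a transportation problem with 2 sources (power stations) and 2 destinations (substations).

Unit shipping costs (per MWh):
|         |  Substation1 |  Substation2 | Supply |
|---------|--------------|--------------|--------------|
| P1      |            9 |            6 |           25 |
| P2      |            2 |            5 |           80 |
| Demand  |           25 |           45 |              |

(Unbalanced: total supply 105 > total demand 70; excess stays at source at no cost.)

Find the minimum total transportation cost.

Optimal allocation:
  P2 to Substation1: 25 MWh
  P2 to Substation2: 45 MWh
Total cost = 275.
(Supply check: P1 ships 0; P2 ships 70.)

275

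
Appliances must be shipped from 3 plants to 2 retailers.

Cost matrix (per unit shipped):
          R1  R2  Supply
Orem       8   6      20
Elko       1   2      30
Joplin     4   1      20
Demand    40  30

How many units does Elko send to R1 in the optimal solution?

Solving gives:
  Orem→R1: 10 units
  Orem→R2: 10 units
  Elko→R1: 30 units
  Joplin→R2: 20 units
Total cost = 190.
So Elko→R1 carries 30 units.

30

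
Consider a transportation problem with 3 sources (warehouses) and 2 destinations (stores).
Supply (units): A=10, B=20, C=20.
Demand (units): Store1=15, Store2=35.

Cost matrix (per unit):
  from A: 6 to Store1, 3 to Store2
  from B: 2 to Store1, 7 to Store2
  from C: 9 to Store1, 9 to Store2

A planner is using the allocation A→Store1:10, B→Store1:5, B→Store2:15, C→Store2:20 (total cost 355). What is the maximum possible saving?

80

Current plan cost = 10·6 + 5·2 + 15·7 + 20·9 = 355.
Optimal plan:
  A–Store2: 10 × 3 = 30
  B–Store1: 15 × 2 = 30
  B–Store2: 5 × 7 = 35
  C–Store2: 20 × 9 = 180
Optimal cost = 275.
Saving = 355 − 275 = 80.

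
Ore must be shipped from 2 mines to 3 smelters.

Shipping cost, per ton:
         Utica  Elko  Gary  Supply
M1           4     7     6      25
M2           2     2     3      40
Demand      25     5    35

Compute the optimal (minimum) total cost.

A cheapest plan:
  M1–Utica: 25 × 4 = 100
  M2–Elko: 5 × 2 = 10
  M2–Gary: 35 × 3 = 105
Total = 100 + 10 + 105 = 215.
(Supply check: M1 ships 25; M2 ships 40.)

215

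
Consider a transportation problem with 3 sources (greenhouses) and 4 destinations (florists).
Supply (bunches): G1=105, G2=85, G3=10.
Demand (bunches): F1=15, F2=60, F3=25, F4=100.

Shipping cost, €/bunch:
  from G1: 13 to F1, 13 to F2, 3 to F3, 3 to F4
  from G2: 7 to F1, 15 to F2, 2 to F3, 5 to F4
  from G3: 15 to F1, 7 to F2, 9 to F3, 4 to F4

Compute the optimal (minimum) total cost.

1265

An optimal shipping plan:
  G1 to F2: 50 × €13 = €650
  G1 to F4: 55 × €3 = €165
  G2 to F1: 15 × €7 = €105
  G2 to F3: 25 × €2 = €50
  G2 to F4: 45 × €5 = €225
  G3 to F2: 10 × €7 = €70
Total = 650 + 165 + 105 + 50 + 225 + 70 = €1265.
(Supply check: G1 ships 105; G2 ships 85; G3 ships 10.)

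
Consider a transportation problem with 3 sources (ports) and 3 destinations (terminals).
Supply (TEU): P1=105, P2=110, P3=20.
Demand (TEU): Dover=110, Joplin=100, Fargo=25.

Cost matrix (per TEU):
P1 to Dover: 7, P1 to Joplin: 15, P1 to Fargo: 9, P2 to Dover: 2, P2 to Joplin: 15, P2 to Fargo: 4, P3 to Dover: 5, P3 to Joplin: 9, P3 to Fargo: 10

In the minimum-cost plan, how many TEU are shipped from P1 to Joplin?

80

The minimum-cost plan:
  P1->Joplin: 80 × 15 = 1200
  P1->Fargo: 25 × 9 = 225
  P2->Dover: 110 × 2 = 220
  P3->Joplin: 20 × 9 = 180
Total cost = 1825.
So P1→Joplin carries 80 TEU.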